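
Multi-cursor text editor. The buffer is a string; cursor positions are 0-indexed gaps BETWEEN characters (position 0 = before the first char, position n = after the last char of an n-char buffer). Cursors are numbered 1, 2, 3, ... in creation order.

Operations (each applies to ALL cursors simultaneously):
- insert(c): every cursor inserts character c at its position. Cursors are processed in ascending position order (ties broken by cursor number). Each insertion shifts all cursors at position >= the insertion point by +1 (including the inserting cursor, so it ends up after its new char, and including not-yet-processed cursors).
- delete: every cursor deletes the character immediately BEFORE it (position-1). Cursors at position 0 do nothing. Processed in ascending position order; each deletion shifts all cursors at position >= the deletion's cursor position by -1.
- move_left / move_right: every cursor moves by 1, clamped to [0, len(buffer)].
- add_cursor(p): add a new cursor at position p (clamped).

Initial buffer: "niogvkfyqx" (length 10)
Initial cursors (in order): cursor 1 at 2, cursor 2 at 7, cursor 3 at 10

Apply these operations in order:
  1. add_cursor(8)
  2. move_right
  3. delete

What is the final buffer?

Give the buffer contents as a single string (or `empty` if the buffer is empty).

After op 1 (add_cursor(8)): buffer="niogvkfyqx" (len 10), cursors c1@2 c2@7 c4@8 c3@10, authorship ..........
After op 2 (move_right): buffer="niogvkfyqx" (len 10), cursors c1@3 c2@8 c4@9 c3@10, authorship ..........
After op 3 (delete): buffer="nigvkf" (len 6), cursors c1@2 c2@6 c3@6 c4@6, authorship ......

Answer: nigvkf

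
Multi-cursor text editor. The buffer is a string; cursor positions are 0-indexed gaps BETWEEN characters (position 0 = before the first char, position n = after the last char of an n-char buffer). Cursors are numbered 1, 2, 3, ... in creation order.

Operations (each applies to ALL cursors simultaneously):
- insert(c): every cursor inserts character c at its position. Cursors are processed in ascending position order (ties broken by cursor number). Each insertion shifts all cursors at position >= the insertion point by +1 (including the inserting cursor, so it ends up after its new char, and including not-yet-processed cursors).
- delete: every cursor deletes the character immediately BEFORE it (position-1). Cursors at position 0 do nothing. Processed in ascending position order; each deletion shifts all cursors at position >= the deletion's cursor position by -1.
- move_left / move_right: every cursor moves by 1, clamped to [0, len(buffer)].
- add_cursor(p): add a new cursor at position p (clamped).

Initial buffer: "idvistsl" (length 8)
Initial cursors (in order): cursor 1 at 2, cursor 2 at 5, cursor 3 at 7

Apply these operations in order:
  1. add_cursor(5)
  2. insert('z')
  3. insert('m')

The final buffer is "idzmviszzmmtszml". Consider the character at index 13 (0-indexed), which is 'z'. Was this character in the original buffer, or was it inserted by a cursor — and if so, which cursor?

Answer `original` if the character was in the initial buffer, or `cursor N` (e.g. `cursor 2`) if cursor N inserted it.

After op 1 (add_cursor(5)): buffer="idvistsl" (len 8), cursors c1@2 c2@5 c4@5 c3@7, authorship ........
After op 2 (insert('z')): buffer="idzviszztszl" (len 12), cursors c1@3 c2@8 c4@8 c3@11, authorship ..1...24..3.
After op 3 (insert('m')): buffer="idzmviszzmmtszml" (len 16), cursors c1@4 c2@11 c4@11 c3@15, authorship ..11...2424..33.
Authorship (.=original, N=cursor N): . . 1 1 . . . 2 4 2 4 . . 3 3 .
Index 13: author = 3

Answer: cursor 3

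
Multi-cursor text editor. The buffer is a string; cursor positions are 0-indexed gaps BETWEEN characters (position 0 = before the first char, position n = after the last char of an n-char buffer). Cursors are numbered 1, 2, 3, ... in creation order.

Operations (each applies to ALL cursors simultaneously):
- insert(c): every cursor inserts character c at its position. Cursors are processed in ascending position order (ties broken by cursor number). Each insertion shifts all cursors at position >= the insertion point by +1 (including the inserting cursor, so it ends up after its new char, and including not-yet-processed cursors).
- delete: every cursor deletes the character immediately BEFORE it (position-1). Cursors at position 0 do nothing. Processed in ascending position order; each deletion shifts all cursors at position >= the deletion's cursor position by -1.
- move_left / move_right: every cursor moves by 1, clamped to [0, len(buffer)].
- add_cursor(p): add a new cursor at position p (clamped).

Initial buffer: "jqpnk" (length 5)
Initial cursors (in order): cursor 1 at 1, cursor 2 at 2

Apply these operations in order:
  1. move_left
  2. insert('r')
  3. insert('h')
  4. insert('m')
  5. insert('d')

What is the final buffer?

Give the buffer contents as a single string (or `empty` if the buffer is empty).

After op 1 (move_left): buffer="jqpnk" (len 5), cursors c1@0 c2@1, authorship .....
After op 2 (insert('r')): buffer="rjrqpnk" (len 7), cursors c1@1 c2@3, authorship 1.2....
After op 3 (insert('h')): buffer="rhjrhqpnk" (len 9), cursors c1@2 c2@5, authorship 11.22....
After op 4 (insert('m')): buffer="rhmjrhmqpnk" (len 11), cursors c1@3 c2@7, authorship 111.222....
After op 5 (insert('d')): buffer="rhmdjrhmdqpnk" (len 13), cursors c1@4 c2@9, authorship 1111.2222....

Answer: rhmdjrhmdqpnk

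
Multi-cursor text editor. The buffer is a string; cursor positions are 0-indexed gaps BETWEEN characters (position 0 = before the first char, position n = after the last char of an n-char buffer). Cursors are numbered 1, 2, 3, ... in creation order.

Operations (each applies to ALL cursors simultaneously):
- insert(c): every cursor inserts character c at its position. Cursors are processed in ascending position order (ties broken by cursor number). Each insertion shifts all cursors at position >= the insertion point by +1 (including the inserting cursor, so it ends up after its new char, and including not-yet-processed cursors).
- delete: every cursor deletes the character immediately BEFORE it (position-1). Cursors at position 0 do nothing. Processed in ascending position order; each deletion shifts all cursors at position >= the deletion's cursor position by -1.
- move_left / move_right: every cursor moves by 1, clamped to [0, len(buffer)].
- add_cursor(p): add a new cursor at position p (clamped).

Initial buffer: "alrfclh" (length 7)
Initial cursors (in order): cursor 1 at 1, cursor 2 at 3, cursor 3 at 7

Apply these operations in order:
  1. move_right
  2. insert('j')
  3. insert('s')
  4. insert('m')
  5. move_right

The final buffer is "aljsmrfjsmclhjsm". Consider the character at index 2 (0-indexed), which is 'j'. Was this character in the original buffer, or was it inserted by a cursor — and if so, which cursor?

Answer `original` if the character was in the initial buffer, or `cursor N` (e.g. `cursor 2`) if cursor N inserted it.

After op 1 (move_right): buffer="alrfclh" (len 7), cursors c1@2 c2@4 c3@7, authorship .......
After op 2 (insert('j')): buffer="aljrfjclhj" (len 10), cursors c1@3 c2@6 c3@10, authorship ..1..2...3
After op 3 (insert('s')): buffer="aljsrfjsclhjs" (len 13), cursors c1@4 c2@8 c3@13, authorship ..11..22...33
After op 4 (insert('m')): buffer="aljsmrfjsmclhjsm" (len 16), cursors c1@5 c2@10 c3@16, authorship ..111..222...333
After op 5 (move_right): buffer="aljsmrfjsmclhjsm" (len 16), cursors c1@6 c2@11 c3@16, authorship ..111..222...333
Authorship (.=original, N=cursor N): . . 1 1 1 . . 2 2 2 . . . 3 3 3
Index 2: author = 1

Answer: cursor 1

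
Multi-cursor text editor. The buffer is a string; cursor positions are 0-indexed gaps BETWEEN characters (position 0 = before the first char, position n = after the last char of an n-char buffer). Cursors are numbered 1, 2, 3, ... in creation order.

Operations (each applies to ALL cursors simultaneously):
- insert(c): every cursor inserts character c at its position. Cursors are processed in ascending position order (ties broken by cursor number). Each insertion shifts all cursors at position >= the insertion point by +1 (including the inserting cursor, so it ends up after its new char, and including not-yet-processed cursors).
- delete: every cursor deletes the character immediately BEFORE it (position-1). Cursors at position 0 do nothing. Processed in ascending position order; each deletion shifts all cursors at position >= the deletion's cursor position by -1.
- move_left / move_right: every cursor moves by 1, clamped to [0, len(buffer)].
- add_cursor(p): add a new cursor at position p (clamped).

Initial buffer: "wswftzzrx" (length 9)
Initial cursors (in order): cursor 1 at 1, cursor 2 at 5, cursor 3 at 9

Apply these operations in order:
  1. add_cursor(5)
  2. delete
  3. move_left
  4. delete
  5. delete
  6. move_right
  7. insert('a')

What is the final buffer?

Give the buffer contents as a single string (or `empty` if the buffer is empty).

Answer: waaara

Derivation:
After op 1 (add_cursor(5)): buffer="wswftzzrx" (len 9), cursors c1@1 c2@5 c4@5 c3@9, authorship .........
After op 2 (delete): buffer="swzzr" (len 5), cursors c1@0 c2@2 c4@2 c3@5, authorship .....
After op 3 (move_left): buffer="swzzr" (len 5), cursors c1@0 c2@1 c4@1 c3@4, authorship .....
After op 4 (delete): buffer="wzr" (len 3), cursors c1@0 c2@0 c4@0 c3@2, authorship ...
After op 5 (delete): buffer="wr" (len 2), cursors c1@0 c2@0 c4@0 c3@1, authorship ..
After op 6 (move_right): buffer="wr" (len 2), cursors c1@1 c2@1 c4@1 c3@2, authorship ..
After op 7 (insert('a')): buffer="waaara" (len 6), cursors c1@4 c2@4 c4@4 c3@6, authorship .124.3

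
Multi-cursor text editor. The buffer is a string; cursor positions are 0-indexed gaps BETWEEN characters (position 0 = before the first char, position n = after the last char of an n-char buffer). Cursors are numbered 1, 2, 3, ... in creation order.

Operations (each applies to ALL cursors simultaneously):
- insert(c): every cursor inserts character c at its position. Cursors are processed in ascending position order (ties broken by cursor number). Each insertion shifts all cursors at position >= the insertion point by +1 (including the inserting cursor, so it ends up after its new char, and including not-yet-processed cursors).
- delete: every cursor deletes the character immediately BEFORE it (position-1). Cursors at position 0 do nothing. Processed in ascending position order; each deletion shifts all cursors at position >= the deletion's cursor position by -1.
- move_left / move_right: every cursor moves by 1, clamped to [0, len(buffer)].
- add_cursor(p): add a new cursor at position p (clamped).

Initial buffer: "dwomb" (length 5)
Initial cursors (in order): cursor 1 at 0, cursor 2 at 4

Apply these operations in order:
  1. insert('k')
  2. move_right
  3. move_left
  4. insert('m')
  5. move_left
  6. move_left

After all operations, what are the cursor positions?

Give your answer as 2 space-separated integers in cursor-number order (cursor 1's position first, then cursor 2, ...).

Answer: 0 6

Derivation:
After op 1 (insert('k')): buffer="kdwomkb" (len 7), cursors c1@1 c2@6, authorship 1....2.
After op 2 (move_right): buffer="kdwomkb" (len 7), cursors c1@2 c2@7, authorship 1....2.
After op 3 (move_left): buffer="kdwomkb" (len 7), cursors c1@1 c2@6, authorship 1....2.
After op 4 (insert('m')): buffer="kmdwomkmb" (len 9), cursors c1@2 c2@8, authorship 11....22.
After op 5 (move_left): buffer="kmdwomkmb" (len 9), cursors c1@1 c2@7, authorship 11....22.
After op 6 (move_left): buffer="kmdwomkmb" (len 9), cursors c1@0 c2@6, authorship 11....22.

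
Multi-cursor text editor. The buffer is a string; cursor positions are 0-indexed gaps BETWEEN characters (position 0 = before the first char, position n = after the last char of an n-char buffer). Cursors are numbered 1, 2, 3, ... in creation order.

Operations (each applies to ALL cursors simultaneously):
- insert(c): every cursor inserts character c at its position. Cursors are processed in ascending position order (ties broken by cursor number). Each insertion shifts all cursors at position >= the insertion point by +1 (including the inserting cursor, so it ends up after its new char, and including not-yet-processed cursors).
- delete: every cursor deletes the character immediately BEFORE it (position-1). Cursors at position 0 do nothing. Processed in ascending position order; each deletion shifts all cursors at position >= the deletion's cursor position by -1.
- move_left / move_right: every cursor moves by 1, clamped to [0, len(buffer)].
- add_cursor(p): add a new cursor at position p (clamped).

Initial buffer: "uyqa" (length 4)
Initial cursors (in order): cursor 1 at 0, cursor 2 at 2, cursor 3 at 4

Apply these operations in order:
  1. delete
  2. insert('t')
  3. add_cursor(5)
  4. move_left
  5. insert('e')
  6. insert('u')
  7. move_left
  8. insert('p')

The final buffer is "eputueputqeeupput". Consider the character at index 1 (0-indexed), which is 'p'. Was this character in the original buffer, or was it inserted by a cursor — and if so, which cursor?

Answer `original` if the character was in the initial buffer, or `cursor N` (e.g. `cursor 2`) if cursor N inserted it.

Answer: cursor 1

Derivation:
After op 1 (delete): buffer="uq" (len 2), cursors c1@0 c2@1 c3@2, authorship ..
After op 2 (insert('t')): buffer="tutqt" (len 5), cursors c1@1 c2@3 c3@5, authorship 1.2.3
After op 3 (add_cursor(5)): buffer="tutqt" (len 5), cursors c1@1 c2@3 c3@5 c4@5, authorship 1.2.3
After op 4 (move_left): buffer="tutqt" (len 5), cursors c1@0 c2@2 c3@4 c4@4, authorship 1.2.3
After op 5 (insert('e')): buffer="etuetqeet" (len 9), cursors c1@1 c2@4 c3@8 c4@8, authorship 11.22.343
After op 6 (insert('u')): buffer="eutueutqeeuut" (len 13), cursors c1@2 c2@6 c3@12 c4@12, authorship 111.222.34343
After op 7 (move_left): buffer="eutueutqeeuut" (len 13), cursors c1@1 c2@5 c3@11 c4@11, authorship 111.222.34343
After op 8 (insert('p')): buffer="eputueputqeeupput" (len 17), cursors c1@2 c2@7 c3@15 c4@15, authorship 1111.2222.3433443
Authorship (.=original, N=cursor N): 1 1 1 1 . 2 2 2 2 . 3 4 3 3 4 4 3
Index 1: author = 1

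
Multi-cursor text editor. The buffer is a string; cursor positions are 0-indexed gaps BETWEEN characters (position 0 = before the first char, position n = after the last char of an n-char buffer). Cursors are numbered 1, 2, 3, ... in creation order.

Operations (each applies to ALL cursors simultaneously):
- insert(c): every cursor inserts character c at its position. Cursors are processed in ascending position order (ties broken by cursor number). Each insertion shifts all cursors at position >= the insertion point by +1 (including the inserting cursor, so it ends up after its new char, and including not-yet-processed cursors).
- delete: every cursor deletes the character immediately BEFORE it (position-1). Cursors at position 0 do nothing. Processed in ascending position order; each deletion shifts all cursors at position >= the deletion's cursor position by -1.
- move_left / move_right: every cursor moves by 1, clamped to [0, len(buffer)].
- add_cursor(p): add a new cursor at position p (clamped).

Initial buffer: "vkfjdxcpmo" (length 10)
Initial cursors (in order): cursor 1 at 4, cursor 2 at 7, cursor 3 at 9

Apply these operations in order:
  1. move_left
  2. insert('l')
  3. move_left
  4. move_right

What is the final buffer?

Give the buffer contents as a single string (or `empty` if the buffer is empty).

Answer: vkfljdxlcplmo

Derivation:
After op 1 (move_left): buffer="vkfjdxcpmo" (len 10), cursors c1@3 c2@6 c3@8, authorship ..........
After op 2 (insert('l')): buffer="vkfljdxlcplmo" (len 13), cursors c1@4 c2@8 c3@11, authorship ...1...2..3..
After op 3 (move_left): buffer="vkfljdxlcplmo" (len 13), cursors c1@3 c2@7 c3@10, authorship ...1...2..3..
After op 4 (move_right): buffer="vkfljdxlcplmo" (len 13), cursors c1@4 c2@8 c3@11, authorship ...1...2..3..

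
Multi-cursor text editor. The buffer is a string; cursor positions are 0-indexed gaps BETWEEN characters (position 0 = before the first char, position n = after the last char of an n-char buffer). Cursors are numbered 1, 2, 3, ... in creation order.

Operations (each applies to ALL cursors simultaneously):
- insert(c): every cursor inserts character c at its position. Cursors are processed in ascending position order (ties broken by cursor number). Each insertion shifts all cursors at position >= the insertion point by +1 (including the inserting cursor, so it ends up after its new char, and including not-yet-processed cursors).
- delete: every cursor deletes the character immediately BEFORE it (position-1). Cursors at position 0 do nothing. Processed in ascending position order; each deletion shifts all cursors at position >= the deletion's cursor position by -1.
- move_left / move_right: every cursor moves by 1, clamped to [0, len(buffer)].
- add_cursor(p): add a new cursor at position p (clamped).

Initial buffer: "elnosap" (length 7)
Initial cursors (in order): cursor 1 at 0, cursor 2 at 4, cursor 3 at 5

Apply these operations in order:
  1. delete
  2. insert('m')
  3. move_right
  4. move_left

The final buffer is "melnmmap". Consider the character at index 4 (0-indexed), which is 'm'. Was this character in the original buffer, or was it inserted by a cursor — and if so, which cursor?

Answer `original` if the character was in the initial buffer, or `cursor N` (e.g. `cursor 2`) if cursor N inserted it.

After op 1 (delete): buffer="elnap" (len 5), cursors c1@0 c2@3 c3@3, authorship .....
After op 2 (insert('m')): buffer="melnmmap" (len 8), cursors c1@1 c2@6 c3@6, authorship 1...23..
After op 3 (move_right): buffer="melnmmap" (len 8), cursors c1@2 c2@7 c3@7, authorship 1...23..
After op 4 (move_left): buffer="melnmmap" (len 8), cursors c1@1 c2@6 c3@6, authorship 1...23..
Authorship (.=original, N=cursor N): 1 . . . 2 3 . .
Index 4: author = 2

Answer: cursor 2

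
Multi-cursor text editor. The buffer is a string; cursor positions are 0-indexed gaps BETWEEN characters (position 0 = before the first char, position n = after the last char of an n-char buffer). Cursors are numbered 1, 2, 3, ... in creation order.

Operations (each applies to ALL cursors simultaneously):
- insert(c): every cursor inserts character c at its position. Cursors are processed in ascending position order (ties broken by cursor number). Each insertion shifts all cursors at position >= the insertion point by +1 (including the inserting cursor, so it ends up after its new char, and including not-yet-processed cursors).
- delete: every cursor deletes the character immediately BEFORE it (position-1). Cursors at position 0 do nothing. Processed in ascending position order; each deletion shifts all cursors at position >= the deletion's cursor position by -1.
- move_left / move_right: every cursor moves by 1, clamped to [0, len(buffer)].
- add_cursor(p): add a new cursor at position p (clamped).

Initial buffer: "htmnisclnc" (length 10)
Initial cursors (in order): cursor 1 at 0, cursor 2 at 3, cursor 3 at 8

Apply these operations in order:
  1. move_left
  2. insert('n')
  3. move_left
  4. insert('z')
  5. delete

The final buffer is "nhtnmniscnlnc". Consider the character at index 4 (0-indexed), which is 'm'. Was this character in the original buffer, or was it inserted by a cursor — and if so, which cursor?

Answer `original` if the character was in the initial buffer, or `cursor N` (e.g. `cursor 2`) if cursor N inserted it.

After op 1 (move_left): buffer="htmnisclnc" (len 10), cursors c1@0 c2@2 c3@7, authorship ..........
After op 2 (insert('n')): buffer="nhtnmniscnlnc" (len 13), cursors c1@1 c2@4 c3@10, authorship 1..2.....3...
After op 3 (move_left): buffer="nhtnmniscnlnc" (len 13), cursors c1@0 c2@3 c3@9, authorship 1..2.....3...
After op 4 (insert('z')): buffer="znhtznmniscznlnc" (len 16), cursors c1@1 c2@5 c3@12, authorship 11..22.....33...
After op 5 (delete): buffer="nhtnmniscnlnc" (len 13), cursors c1@0 c2@3 c3@9, authorship 1..2.....3...
Authorship (.=original, N=cursor N): 1 . . 2 . . . . . 3 . . .
Index 4: author = original

Answer: original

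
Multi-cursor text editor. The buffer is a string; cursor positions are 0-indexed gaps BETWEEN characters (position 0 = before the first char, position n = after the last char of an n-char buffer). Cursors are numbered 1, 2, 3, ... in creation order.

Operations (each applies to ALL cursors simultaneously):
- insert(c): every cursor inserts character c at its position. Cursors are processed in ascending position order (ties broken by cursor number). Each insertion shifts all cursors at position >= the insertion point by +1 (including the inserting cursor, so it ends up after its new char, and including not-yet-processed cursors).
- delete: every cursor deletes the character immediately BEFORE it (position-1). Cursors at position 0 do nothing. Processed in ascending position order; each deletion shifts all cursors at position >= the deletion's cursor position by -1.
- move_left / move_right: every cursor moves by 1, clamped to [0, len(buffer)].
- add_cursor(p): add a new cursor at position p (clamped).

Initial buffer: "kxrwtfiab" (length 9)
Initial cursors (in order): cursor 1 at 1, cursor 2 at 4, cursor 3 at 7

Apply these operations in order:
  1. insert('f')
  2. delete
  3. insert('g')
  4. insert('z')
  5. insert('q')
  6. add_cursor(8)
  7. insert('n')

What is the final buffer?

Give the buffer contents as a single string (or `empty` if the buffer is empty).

Answer: kgzqnxrwgnzqntfigzqnab

Derivation:
After op 1 (insert('f')): buffer="kfxrwftfifab" (len 12), cursors c1@2 c2@6 c3@10, authorship .1...2...3..
After op 2 (delete): buffer="kxrwtfiab" (len 9), cursors c1@1 c2@4 c3@7, authorship .........
After op 3 (insert('g')): buffer="kgxrwgtfigab" (len 12), cursors c1@2 c2@6 c3@10, authorship .1...2...3..
After op 4 (insert('z')): buffer="kgzxrwgztfigzab" (len 15), cursors c1@3 c2@8 c3@13, authorship .11...22...33..
After op 5 (insert('q')): buffer="kgzqxrwgzqtfigzqab" (len 18), cursors c1@4 c2@10 c3@16, authorship .111...222...333..
After op 6 (add_cursor(8)): buffer="kgzqxrwgzqtfigzqab" (len 18), cursors c1@4 c4@8 c2@10 c3@16, authorship .111...222...333..
After op 7 (insert('n')): buffer="kgzqnxrwgnzqntfigzqnab" (len 22), cursors c1@5 c4@10 c2@13 c3@20, authorship .1111...24222...3333..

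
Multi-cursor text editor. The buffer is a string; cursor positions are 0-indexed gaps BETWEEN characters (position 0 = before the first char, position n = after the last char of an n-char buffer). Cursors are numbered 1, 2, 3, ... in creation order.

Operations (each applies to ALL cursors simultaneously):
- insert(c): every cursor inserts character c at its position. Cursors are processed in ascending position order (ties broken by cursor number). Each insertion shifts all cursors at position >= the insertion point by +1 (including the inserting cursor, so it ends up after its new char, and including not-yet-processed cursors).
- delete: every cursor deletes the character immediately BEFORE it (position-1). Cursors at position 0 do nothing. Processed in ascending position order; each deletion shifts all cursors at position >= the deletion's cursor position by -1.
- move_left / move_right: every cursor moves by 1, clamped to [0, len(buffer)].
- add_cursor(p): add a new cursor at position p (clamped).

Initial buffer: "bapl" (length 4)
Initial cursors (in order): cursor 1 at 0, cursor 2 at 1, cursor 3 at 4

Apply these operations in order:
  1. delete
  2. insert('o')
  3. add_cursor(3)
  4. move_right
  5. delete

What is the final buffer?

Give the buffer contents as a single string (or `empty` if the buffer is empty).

Answer: o

Derivation:
After op 1 (delete): buffer="ap" (len 2), cursors c1@0 c2@0 c3@2, authorship ..
After op 2 (insert('o')): buffer="ooapo" (len 5), cursors c1@2 c2@2 c3@5, authorship 12..3
After op 3 (add_cursor(3)): buffer="ooapo" (len 5), cursors c1@2 c2@2 c4@3 c3@5, authorship 12..3
After op 4 (move_right): buffer="ooapo" (len 5), cursors c1@3 c2@3 c4@4 c3@5, authorship 12..3
After op 5 (delete): buffer="o" (len 1), cursors c1@1 c2@1 c3@1 c4@1, authorship 1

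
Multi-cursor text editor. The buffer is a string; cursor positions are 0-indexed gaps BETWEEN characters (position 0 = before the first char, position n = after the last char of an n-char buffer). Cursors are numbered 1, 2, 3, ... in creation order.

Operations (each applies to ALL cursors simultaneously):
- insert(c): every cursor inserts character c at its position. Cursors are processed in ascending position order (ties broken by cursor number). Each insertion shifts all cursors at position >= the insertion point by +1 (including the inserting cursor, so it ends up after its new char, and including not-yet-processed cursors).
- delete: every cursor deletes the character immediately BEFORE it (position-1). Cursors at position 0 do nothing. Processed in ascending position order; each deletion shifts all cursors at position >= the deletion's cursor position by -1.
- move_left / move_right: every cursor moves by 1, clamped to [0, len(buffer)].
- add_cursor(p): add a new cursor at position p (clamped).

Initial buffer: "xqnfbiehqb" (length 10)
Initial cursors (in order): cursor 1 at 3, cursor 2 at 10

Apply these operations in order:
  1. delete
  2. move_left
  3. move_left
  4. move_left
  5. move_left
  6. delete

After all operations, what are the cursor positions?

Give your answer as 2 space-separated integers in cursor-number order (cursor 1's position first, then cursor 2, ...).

Answer: 0 3

Derivation:
After op 1 (delete): buffer="xqfbiehq" (len 8), cursors c1@2 c2@8, authorship ........
After op 2 (move_left): buffer="xqfbiehq" (len 8), cursors c1@1 c2@7, authorship ........
After op 3 (move_left): buffer="xqfbiehq" (len 8), cursors c1@0 c2@6, authorship ........
After op 4 (move_left): buffer="xqfbiehq" (len 8), cursors c1@0 c2@5, authorship ........
After op 5 (move_left): buffer="xqfbiehq" (len 8), cursors c1@0 c2@4, authorship ........
After op 6 (delete): buffer="xqfiehq" (len 7), cursors c1@0 c2@3, authorship .......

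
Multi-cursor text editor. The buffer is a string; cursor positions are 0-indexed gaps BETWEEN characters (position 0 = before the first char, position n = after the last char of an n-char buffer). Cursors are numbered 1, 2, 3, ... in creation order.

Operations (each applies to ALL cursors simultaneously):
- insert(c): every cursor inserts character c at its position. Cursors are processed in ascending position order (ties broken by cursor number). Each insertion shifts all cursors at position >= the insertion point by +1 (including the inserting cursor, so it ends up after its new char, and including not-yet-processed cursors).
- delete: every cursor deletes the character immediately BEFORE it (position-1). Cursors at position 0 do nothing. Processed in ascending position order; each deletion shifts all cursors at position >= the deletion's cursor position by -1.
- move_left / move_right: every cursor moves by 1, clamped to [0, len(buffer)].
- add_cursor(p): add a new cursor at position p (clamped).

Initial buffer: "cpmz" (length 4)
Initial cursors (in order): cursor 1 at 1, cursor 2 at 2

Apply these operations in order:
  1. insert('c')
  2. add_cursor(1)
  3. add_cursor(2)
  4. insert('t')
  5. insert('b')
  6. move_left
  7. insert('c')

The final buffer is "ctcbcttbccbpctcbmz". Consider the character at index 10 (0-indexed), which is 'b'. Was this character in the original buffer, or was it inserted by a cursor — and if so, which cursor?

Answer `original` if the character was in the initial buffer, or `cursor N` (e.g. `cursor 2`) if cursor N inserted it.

Answer: cursor 4

Derivation:
After op 1 (insert('c')): buffer="ccpcmz" (len 6), cursors c1@2 c2@4, authorship .1.2..
After op 2 (add_cursor(1)): buffer="ccpcmz" (len 6), cursors c3@1 c1@2 c2@4, authorship .1.2..
After op 3 (add_cursor(2)): buffer="ccpcmz" (len 6), cursors c3@1 c1@2 c4@2 c2@4, authorship .1.2..
After op 4 (insert('t')): buffer="ctcttpctmz" (len 10), cursors c3@2 c1@5 c4@5 c2@8, authorship .3114.22..
After op 5 (insert('b')): buffer="ctbcttbbpctbmz" (len 14), cursors c3@3 c1@8 c4@8 c2@12, authorship .3311414.222..
After op 6 (move_left): buffer="ctbcttbbpctbmz" (len 14), cursors c3@2 c1@7 c4@7 c2@11, authorship .3311414.222..
After op 7 (insert('c')): buffer="ctcbcttbccbpctcbmz" (len 18), cursors c3@3 c1@10 c4@10 c2@15, authorship .3331141144.2222..
Authorship (.=original, N=cursor N): . 3 3 3 1 1 4 1 1 4 4 . 2 2 2 2 . .
Index 10: author = 4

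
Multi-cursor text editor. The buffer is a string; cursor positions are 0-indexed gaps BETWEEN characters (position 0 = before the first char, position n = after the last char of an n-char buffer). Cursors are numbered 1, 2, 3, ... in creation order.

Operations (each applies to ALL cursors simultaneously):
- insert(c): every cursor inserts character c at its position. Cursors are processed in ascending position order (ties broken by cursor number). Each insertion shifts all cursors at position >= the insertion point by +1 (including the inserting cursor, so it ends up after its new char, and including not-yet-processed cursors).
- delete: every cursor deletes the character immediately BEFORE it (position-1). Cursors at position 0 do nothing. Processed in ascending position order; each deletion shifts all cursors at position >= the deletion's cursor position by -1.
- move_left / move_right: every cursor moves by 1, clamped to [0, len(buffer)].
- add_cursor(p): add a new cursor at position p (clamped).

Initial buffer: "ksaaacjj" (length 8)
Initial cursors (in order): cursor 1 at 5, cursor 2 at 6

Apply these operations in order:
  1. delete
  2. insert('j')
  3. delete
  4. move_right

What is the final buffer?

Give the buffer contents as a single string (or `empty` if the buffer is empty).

After op 1 (delete): buffer="ksaajj" (len 6), cursors c1@4 c2@4, authorship ......
After op 2 (insert('j')): buffer="ksaajjjj" (len 8), cursors c1@6 c2@6, authorship ....12..
After op 3 (delete): buffer="ksaajj" (len 6), cursors c1@4 c2@4, authorship ......
After op 4 (move_right): buffer="ksaajj" (len 6), cursors c1@5 c2@5, authorship ......

Answer: ksaajj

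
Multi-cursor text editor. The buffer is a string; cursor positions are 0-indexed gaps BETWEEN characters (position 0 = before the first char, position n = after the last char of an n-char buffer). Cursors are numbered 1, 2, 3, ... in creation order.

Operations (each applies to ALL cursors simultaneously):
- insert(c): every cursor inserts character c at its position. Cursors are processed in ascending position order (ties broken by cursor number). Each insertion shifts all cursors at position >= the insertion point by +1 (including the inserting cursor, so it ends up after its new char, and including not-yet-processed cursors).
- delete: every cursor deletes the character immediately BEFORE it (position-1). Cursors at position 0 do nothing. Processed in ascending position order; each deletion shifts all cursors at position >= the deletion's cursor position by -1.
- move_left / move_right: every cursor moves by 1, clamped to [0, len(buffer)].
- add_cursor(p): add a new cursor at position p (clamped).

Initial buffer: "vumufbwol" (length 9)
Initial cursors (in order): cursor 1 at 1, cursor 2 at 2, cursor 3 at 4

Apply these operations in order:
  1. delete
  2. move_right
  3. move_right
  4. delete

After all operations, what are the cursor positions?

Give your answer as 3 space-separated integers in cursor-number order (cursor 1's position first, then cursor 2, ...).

Answer: 0 0 0

Derivation:
After op 1 (delete): buffer="mfbwol" (len 6), cursors c1@0 c2@0 c3@1, authorship ......
After op 2 (move_right): buffer="mfbwol" (len 6), cursors c1@1 c2@1 c3@2, authorship ......
After op 3 (move_right): buffer="mfbwol" (len 6), cursors c1@2 c2@2 c3@3, authorship ......
After op 4 (delete): buffer="wol" (len 3), cursors c1@0 c2@0 c3@0, authorship ...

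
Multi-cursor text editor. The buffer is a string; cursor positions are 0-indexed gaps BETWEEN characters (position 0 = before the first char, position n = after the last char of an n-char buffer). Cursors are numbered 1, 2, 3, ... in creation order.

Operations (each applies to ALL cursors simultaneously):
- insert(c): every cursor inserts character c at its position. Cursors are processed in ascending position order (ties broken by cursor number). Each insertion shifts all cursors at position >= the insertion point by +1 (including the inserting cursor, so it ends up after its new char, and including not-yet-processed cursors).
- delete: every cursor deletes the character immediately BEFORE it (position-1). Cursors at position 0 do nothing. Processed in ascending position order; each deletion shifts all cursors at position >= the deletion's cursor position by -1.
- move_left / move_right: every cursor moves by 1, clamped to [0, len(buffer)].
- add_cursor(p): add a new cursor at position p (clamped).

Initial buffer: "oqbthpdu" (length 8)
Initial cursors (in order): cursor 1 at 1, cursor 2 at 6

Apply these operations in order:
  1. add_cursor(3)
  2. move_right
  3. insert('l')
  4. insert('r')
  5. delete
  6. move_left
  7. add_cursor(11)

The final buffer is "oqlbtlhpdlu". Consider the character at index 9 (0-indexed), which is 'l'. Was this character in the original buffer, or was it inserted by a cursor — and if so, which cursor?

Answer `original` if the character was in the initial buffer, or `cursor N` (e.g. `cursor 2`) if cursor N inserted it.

Answer: cursor 2

Derivation:
After op 1 (add_cursor(3)): buffer="oqbthpdu" (len 8), cursors c1@1 c3@3 c2@6, authorship ........
After op 2 (move_right): buffer="oqbthpdu" (len 8), cursors c1@2 c3@4 c2@7, authorship ........
After op 3 (insert('l')): buffer="oqlbtlhpdlu" (len 11), cursors c1@3 c3@6 c2@10, authorship ..1..3...2.
After op 4 (insert('r')): buffer="oqlrbtlrhpdlru" (len 14), cursors c1@4 c3@8 c2@13, authorship ..11..33...22.
After op 5 (delete): buffer="oqlbtlhpdlu" (len 11), cursors c1@3 c3@6 c2@10, authorship ..1..3...2.
After op 6 (move_left): buffer="oqlbtlhpdlu" (len 11), cursors c1@2 c3@5 c2@9, authorship ..1..3...2.
After op 7 (add_cursor(11)): buffer="oqlbtlhpdlu" (len 11), cursors c1@2 c3@5 c2@9 c4@11, authorship ..1..3...2.
Authorship (.=original, N=cursor N): . . 1 . . 3 . . . 2 .
Index 9: author = 2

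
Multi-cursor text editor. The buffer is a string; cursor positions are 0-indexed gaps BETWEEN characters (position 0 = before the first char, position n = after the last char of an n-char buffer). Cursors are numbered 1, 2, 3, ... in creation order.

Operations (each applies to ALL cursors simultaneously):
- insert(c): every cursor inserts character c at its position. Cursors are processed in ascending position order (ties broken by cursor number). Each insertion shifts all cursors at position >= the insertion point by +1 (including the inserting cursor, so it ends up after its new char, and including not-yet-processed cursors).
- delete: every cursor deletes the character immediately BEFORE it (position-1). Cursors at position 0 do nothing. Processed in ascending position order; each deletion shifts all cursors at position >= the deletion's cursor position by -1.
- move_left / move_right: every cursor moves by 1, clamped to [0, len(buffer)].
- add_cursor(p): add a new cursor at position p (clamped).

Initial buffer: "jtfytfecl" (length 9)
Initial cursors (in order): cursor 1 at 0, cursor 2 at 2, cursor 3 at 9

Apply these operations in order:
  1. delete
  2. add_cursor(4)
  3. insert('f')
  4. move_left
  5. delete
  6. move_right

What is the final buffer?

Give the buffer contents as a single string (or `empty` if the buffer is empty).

Answer: fffyffef

Derivation:
After op 1 (delete): buffer="jfytfec" (len 7), cursors c1@0 c2@1 c3@7, authorship .......
After op 2 (add_cursor(4)): buffer="jfytfec" (len 7), cursors c1@0 c2@1 c4@4 c3@7, authorship .......
After op 3 (insert('f')): buffer="fjffytffecf" (len 11), cursors c1@1 c2@3 c4@7 c3@11, authorship 1.2...4...3
After op 4 (move_left): buffer="fjffytffecf" (len 11), cursors c1@0 c2@2 c4@6 c3@10, authorship 1.2...4...3
After op 5 (delete): buffer="fffyffef" (len 8), cursors c1@0 c2@1 c4@4 c3@7, authorship 12..4..3
After op 6 (move_right): buffer="fffyffef" (len 8), cursors c1@1 c2@2 c4@5 c3@8, authorship 12..4..3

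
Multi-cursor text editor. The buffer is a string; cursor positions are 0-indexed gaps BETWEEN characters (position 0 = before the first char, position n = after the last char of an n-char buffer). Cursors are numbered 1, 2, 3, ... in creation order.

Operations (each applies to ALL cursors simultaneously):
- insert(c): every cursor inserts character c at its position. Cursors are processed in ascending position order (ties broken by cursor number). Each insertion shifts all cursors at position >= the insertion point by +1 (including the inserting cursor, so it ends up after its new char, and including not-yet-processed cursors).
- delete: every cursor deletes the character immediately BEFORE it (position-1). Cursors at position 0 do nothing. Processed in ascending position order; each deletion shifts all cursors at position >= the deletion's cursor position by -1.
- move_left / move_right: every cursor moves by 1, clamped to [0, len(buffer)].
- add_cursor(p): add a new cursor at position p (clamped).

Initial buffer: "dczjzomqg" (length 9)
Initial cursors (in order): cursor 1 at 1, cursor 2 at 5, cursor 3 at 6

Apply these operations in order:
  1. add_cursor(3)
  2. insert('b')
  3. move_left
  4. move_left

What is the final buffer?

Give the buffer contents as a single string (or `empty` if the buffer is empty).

Answer: dbczbjzbobmqg

Derivation:
After op 1 (add_cursor(3)): buffer="dczjzomqg" (len 9), cursors c1@1 c4@3 c2@5 c3@6, authorship .........
After op 2 (insert('b')): buffer="dbczbjzbobmqg" (len 13), cursors c1@2 c4@5 c2@8 c3@10, authorship .1..4..2.3...
After op 3 (move_left): buffer="dbczbjzbobmqg" (len 13), cursors c1@1 c4@4 c2@7 c3@9, authorship .1..4..2.3...
After op 4 (move_left): buffer="dbczbjzbobmqg" (len 13), cursors c1@0 c4@3 c2@6 c3@8, authorship .1..4..2.3...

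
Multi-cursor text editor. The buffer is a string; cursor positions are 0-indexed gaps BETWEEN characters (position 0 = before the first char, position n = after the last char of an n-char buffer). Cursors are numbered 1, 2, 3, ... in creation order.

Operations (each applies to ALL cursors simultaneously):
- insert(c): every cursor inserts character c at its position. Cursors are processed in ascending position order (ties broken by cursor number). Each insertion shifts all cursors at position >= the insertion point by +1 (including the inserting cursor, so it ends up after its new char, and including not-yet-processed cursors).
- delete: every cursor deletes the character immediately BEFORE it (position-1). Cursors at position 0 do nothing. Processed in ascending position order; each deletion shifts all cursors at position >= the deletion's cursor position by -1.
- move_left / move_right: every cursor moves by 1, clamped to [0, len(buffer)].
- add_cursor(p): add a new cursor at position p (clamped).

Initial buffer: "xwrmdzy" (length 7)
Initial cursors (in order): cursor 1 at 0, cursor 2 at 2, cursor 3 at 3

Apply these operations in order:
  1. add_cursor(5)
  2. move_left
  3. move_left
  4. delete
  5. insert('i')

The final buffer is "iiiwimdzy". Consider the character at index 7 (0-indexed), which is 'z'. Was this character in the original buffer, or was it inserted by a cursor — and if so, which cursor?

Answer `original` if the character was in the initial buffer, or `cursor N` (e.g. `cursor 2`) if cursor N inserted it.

After op 1 (add_cursor(5)): buffer="xwrmdzy" (len 7), cursors c1@0 c2@2 c3@3 c4@5, authorship .......
After op 2 (move_left): buffer="xwrmdzy" (len 7), cursors c1@0 c2@1 c3@2 c4@4, authorship .......
After op 3 (move_left): buffer="xwrmdzy" (len 7), cursors c1@0 c2@0 c3@1 c4@3, authorship .......
After op 4 (delete): buffer="wmdzy" (len 5), cursors c1@0 c2@0 c3@0 c4@1, authorship .....
After op 5 (insert('i')): buffer="iiiwimdzy" (len 9), cursors c1@3 c2@3 c3@3 c4@5, authorship 123.4....
Authorship (.=original, N=cursor N): 1 2 3 . 4 . . . .
Index 7: author = original

Answer: original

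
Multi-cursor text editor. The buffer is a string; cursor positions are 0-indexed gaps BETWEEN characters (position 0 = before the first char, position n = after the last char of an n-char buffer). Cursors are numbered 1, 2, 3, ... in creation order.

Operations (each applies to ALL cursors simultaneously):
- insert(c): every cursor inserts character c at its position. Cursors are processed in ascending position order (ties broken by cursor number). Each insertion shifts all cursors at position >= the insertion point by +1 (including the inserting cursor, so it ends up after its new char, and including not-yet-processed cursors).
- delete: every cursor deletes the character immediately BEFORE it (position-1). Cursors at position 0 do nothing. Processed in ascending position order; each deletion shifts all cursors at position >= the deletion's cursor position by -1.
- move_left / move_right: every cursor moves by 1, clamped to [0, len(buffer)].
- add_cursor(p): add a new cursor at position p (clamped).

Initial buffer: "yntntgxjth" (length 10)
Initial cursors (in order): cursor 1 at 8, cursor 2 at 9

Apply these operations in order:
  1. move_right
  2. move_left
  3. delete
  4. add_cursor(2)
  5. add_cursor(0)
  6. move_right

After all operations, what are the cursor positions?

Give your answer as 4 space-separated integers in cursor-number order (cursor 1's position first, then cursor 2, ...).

After op 1 (move_right): buffer="yntntgxjth" (len 10), cursors c1@9 c2@10, authorship ..........
After op 2 (move_left): buffer="yntntgxjth" (len 10), cursors c1@8 c2@9, authorship ..........
After op 3 (delete): buffer="yntntgxh" (len 8), cursors c1@7 c2@7, authorship ........
After op 4 (add_cursor(2)): buffer="yntntgxh" (len 8), cursors c3@2 c1@7 c2@7, authorship ........
After op 5 (add_cursor(0)): buffer="yntntgxh" (len 8), cursors c4@0 c3@2 c1@7 c2@7, authorship ........
After op 6 (move_right): buffer="yntntgxh" (len 8), cursors c4@1 c3@3 c1@8 c2@8, authorship ........

Answer: 8 8 3 1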